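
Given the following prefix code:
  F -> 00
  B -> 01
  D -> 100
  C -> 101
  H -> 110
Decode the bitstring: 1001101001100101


Decoding step by step:
Bits 100 -> D
Bits 110 -> H
Bits 100 -> D
Bits 110 -> H
Bits 01 -> B
Bits 01 -> B


Decoded message: DHDHBB


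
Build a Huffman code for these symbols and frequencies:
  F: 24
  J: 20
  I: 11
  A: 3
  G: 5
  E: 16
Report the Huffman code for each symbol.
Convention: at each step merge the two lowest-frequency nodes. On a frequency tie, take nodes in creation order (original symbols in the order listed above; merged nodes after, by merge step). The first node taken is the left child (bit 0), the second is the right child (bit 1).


Huffman tree construction:
Step 1: Merge A(3) + G(5) = 8
Step 2: Merge (A+G)(8) + I(11) = 19
Step 3: Merge E(16) + ((A+G)+I)(19) = 35
Step 4: Merge J(20) + F(24) = 44
Step 5: Merge (E+((A+G)+I))(35) + (J+F)(44) = 79
Read each symbol's code off the tree from the root (left child = 0, right child = 1).

Codes:
  F: 11 (length 2)
  J: 10 (length 2)
  I: 011 (length 3)
  A: 0100 (length 4)
  G: 0101 (length 4)
  E: 00 (length 2)
Average code length: 185/79 = 2.3418 bits/symbol


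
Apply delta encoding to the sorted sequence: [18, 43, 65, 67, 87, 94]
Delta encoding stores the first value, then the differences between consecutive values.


First value: 18
Deltas:
  43 - 18 = 25
  65 - 43 = 22
  67 - 65 = 2
  87 - 67 = 20
  94 - 87 = 7


Delta encoded: [18, 25, 22, 2, 20, 7]


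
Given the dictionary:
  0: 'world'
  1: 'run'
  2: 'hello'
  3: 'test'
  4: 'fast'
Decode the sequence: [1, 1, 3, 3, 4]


Look up each index in the dictionary:
  1 -> 'run'
  1 -> 'run'
  3 -> 'test'
  3 -> 'test'
  4 -> 'fast'

Decoded: "run run test test fast"


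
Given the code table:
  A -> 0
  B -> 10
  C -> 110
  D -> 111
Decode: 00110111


Decoding:
0 -> A
0 -> A
110 -> C
111 -> D


Result: AACD


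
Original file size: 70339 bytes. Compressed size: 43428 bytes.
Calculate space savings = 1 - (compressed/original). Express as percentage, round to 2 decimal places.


ratio = compressed/original = 43428/70339 = 0.61741
savings = 1 - ratio = 1 - 0.61741 = 0.38259
as a percentage: 0.38259 * 100 = 38.26%

Space savings = 1 - 43428/70339 = 38.26%


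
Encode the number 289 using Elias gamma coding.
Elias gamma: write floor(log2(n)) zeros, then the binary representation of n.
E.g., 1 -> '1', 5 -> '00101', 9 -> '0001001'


num_bits = floor(log2(289)) + 1 = 9
leading_zeros = num_bits - 1 = 8
binary(289) = 100100001

Elias gamma(289) = '00000000' + '100100001' = 00000000100100001 (17 bits)


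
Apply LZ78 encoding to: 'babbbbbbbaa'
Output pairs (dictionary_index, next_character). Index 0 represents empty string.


LZ78 encoding steps:
Dictionary: {0: ''}
Step 1: w='' (idx 0), next='b' -> output (0, 'b'), add 'b' as idx 1
Step 2: w='' (idx 0), next='a' -> output (0, 'a'), add 'a' as idx 2
Step 3: w='b' (idx 1), next='b' -> output (1, 'b'), add 'bb' as idx 3
Step 4: w='bb' (idx 3), next='b' -> output (3, 'b'), add 'bbb' as idx 4
Step 5: w='bb' (idx 3), next='a' -> output (3, 'a'), add 'bba' as idx 5
Step 6: w='a' (idx 2), end of input -> output (2, '')


Encoded: [(0, 'b'), (0, 'a'), (1, 'b'), (3, 'b'), (3, 'a'), (2, '')]


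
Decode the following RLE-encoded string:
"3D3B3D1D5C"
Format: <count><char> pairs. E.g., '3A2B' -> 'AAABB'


Expanding each <count><char> pair:
  3D -> 'DDD'
  3B -> 'BBB'
  3D -> 'DDD'
  1D -> 'D'
  5C -> 'CCCCC'

Decoded = DDDBBBDDDDCCCCC


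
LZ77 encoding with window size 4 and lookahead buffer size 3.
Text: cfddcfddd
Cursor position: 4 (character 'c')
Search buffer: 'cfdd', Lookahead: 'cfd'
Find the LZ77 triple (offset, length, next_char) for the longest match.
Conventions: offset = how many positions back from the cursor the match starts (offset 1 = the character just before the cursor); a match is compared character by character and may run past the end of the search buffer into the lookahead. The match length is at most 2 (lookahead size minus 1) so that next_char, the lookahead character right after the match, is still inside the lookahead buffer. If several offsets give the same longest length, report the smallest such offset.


Try each offset into the search buffer:
  offset=1 (pos 3, char 'd'): match length 0
  offset=2 (pos 2, char 'd'): match length 0
  offset=3 (pos 1, char 'f'): match length 0
  offset=4 (pos 0, char 'c'): match length 2
Longest match has length 2 at offset 4.
next_char = character at position 4 + 2 = 6 -> 'd'

Best match: offset=4, length=2 (matching 'cf' starting at position 0)
LZ77 triple: (4, 2, 'd')


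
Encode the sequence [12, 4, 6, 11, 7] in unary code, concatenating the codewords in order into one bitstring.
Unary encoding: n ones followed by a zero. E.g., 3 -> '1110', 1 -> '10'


Encode each number as n ones followed by a terminating 0:
  12 -> 1111111111110 (13 bits)
  4 -> 11110 (5 bits)
  6 -> 1111110 (7 bits)
  11 -> 111111111110 (12 bits)
  7 -> 11111110 (8 bits)
Total length = 13 + 5 + 7 + 12 + 8 = 45 bits.

Unary([12, 4, 6, 11, 7]) = 111111111111011110111111011111111111011111110 (45 bits)


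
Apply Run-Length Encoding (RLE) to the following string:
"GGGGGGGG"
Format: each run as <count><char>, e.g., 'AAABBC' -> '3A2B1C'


Scanning runs left to right:
  i=0: run of 'G' x 8 -> '8G'

RLE = 8G


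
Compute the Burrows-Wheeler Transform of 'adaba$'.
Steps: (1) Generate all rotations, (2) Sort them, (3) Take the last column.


Rotations (sorted):
  0: $adaba -> last char: a
  1: a$adab -> last char: b
  2: aba$ad -> last char: d
  3: adaba$ -> last char: $
  4: ba$ada -> last char: a
  5: daba$a -> last char: a


BWT = abd$aa


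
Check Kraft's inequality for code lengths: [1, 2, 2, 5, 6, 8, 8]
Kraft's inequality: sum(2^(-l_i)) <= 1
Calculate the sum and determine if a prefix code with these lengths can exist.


Sum = 2^(-1) + 2^(-2) + 2^(-2) + 2^(-5) + 2^(-6) + 2^(-8) + 2^(-8)
    = 0.5 + 0.25 + 0.25 + 0.03125 + 0.015625 + 0.00390625 + 0.00390625
    = 270/256 = 1.0546875
Since 1.0546875 > 1, Kraft's inequality is NOT satisfied.
A prefix code with these lengths CANNOT exist.

Kraft sum = 1.0546875. Not satisfied.


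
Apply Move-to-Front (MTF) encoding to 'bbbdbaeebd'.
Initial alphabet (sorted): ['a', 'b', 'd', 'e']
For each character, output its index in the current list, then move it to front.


MTF encoding:
'b': index 1 in ['a', 'b', 'd', 'e'] -> ['b', 'a', 'd', 'e']
'b': index 0 in ['b', 'a', 'd', 'e'] -> ['b', 'a', 'd', 'e']
'b': index 0 in ['b', 'a', 'd', 'e'] -> ['b', 'a', 'd', 'e']
'd': index 2 in ['b', 'a', 'd', 'e'] -> ['d', 'b', 'a', 'e']
'b': index 1 in ['d', 'b', 'a', 'e'] -> ['b', 'd', 'a', 'e']
'a': index 2 in ['b', 'd', 'a', 'e'] -> ['a', 'b', 'd', 'e']
'e': index 3 in ['a', 'b', 'd', 'e'] -> ['e', 'a', 'b', 'd']
'e': index 0 in ['e', 'a', 'b', 'd'] -> ['e', 'a', 'b', 'd']
'b': index 2 in ['e', 'a', 'b', 'd'] -> ['b', 'e', 'a', 'd']
'd': index 3 in ['b', 'e', 'a', 'd'] -> ['d', 'b', 'e', 'a']


Output: [1, 0, 0, 2, 1, 2, 3, 0, 2, 3]


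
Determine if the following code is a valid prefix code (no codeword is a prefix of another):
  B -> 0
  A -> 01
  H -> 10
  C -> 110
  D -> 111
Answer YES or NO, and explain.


Checking each pair (does one codeword prefix another?):
  B='0' vs A='01': prefix -- VIOLATION

NO -- this is NOT a valid prefix code. B (0) is a prefix of A (01).


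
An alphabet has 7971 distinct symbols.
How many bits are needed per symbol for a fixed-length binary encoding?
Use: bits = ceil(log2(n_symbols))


log2(7971) = 12.9605
Bracket: 2^12 = 4096 < 7971 <= 2^13 = 8192
So ceil(log2(7971)) = 13

bits = ceil(log2(7971)) = ceil(12.9605) = 13 bits


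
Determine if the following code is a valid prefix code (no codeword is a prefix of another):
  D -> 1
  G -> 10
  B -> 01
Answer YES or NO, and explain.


Checking each pair (does one codeword prefix another?):
  D='1' vs G='10': prefix -- VIOLATION

NO -- this is NOT a valid prefix code. D (1) is a prefix of G (10).


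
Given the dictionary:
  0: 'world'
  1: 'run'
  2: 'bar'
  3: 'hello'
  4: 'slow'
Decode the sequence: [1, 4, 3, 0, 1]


Look up each index in the dictionary:
  1 -> 'run'
  4 -> 'slow'
  3 -> 'hello'
  0 -> 'world'
  1 -> 'run'

Decoded: "run slow hello world run"


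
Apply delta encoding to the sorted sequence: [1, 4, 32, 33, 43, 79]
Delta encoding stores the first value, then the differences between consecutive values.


First value: 1
Deltas:
  4 - 1 = 3
  32 - 4 = 28
  33 - 32 = 1
  43 - 33 = 10
  79 - 43 = 36


Delta encoded: [1, 3, 28, 1, 10, 36]


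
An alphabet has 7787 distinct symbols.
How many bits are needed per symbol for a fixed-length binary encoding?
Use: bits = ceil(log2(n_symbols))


log2(7787) = 12.9269
Bracket: 2^12 = 4096 < 7787 <= 2^13 = 8192
So ceil(log2(7787)) = 13

bits = ceil(log2(7787)) = ceil(12.9269) = 13 bits


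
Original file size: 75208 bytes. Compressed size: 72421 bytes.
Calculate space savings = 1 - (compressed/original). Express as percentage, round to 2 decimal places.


ratio = compressed/original = 72421/75208 = 0.962943
savings = 1 - ratio = 1 - 0.962943 = 0.037057
as a percentage: 0.037057 * 100 = 3.71%

Space savings = 1 - 72421/75208 = 3.71%


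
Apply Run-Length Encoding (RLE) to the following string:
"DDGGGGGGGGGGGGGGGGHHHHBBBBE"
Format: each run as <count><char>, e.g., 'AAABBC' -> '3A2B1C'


Scanning runs left to right:
  i=0: run of 'D' x 2 -> '2D'
  i=2: run of 'G' x 16 -> '16G'
  i=18: run of 'H' x 4 -> '4H'
  i=22: run of 'B' x 4 -> '4B'
  i=26: run of 'E' x 1 -> '1E'

RLE = 2D16G4H4B1E


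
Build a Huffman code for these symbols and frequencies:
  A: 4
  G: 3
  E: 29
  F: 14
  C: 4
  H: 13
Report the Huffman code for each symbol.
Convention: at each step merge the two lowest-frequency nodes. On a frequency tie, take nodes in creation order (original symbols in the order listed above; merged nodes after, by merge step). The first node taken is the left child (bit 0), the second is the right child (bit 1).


Huffman tree construction:
Step 1: Merge G(3) + A(4) = 7
Step 2: Merge C(4) + (G+A)(7) = 11
Step 3: Merge (C+(G+A))(11) + H(13) = 24
Step 4: Merge F(14) + ((C+(G+A))+H)(24) = 38
Step 5: Merge E(29) + (F+((C+(G+A))+H))(38) = 67
Read each symbol's code off the tree from the root (left child = 0, right child = 1).

Codes:
  A: 11011 (length 5)
  G: 11010 (length 5)
  E: 0 (length 1)
  F: 10 (length 2)
  C: 1100 (length 4)
  H: 111 (length 3)
Average code length: 147/67 = 2.1940 bits/symbol


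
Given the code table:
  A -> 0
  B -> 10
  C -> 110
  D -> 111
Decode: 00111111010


Decoding:
0 -> A
0 -> A
111 -> D
111 -> D
0 -> A
10 -> B


Result: AADDAB


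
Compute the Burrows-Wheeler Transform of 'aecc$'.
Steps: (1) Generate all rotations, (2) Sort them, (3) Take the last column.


Rotations (sorted):
  0: $aecc -> last char: c
  1: aecc$ -> last char: $
  2: c$aec -> last char: c
  3: cc$ae -> last char: e
  4: ecc$a -> last char: a


BWT = c$cea


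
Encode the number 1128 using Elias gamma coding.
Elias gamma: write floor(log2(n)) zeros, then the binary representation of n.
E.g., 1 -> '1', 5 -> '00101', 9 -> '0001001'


num_bits = floor(log2(1128)) + 1 = 11
leading_zeros = num_bits - 1 = 10
binary(1128) = 10001101000

Elias gamma(1128) = '0000000000' + '10001101000' = 000000000010001101000 (21 bits)


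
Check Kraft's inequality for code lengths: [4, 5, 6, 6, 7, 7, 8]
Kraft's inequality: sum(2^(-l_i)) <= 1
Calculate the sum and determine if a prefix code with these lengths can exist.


Sum = 2^(-4) + 2^(-5) + 2^(-6) + 2^(-6) + 2^(-7) + 2^(-7) + 2^(-8)
    = 0.0625 + 0.03125 + 0.015625 + 0.015625 + 0.0078125 + 0.0078125 + 0.00390625
    = 37/256 = 0.14453125
Since 0.14453125 <= 1, Kraft's inequality IS satisfied.
A prefix code with these lengths CAN exist.

Kraft sum = 0.14453125. Satisfied.


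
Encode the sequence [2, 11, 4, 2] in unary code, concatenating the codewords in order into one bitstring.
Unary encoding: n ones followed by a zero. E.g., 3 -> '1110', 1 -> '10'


Encode each number as n ones followed by a terminating 0:
  2 -> 110 (3 bits)
  11 -> 111111111110 (12 bits)
  4 -> 11110 (5 bits)
  2 -> 110 (3 bits)
Total length = 3 + 12 + 5 + 3 = 23 bits.

Unary([2, 11, 4, 2]) = 11011111111111011110110 (23 bits)


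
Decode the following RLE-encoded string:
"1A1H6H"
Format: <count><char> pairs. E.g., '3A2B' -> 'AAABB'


Expanding each <count><char> pair:
  1A -> 'A'
  1H -> 'H'
  6H -> 'HHHHHH'

Decoded = AHHHHHHH


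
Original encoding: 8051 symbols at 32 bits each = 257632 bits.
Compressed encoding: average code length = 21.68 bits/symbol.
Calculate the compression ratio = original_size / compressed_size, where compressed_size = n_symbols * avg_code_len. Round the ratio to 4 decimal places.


original_size = n_symbols * orig_bits = 8051 * 32 = 257632 bits
compressed_size = n_symbols * avg_code_len = 8051 * 21.68 = 174545.68 bits
ratio = original_size / compressed_size = 257632 / 174545.68 = 1.476

Compression ratio = 1.476


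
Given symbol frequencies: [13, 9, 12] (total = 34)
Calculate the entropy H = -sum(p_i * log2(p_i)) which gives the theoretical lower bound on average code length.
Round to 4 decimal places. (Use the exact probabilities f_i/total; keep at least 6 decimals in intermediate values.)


Per-symbol terms -p_i * log2(p_i) with p_i = f_i/34:
  p = 13/34 = 0.382353: log2(p) = -1.387023, -p*log2(p) = 0.530332
  p = 9/34 = 0.264706: log2(p) = -1.917538, -p*log2(p) = 0.507584
  p = 12/34 = 0.352941: log2(p) = -1.502500, -p*log2(p) = 0.530294
H = 0.530332 + 0.507584 + 0.530294 = 1.568210

H = 1.5682 bits/symbol


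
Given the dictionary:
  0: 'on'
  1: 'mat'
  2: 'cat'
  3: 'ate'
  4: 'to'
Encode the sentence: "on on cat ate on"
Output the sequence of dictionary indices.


Look up each word in the dictionary:
  'on' -> 0
  'on' -> 0
  'cat' -> 2
  'ate' -> 3
  'on' -> 0

Encoded: [0, 0, 2, 3, 0]


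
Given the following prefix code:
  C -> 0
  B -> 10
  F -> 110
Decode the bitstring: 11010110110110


Decoding step by step:
Bits 110 -> F
Bits 10 -> B
Bits 110 -> F
Bits 110 -> F
Bits 110 -> F


Decoded message: FBFFF


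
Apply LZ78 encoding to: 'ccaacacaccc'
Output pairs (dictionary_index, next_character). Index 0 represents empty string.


LZ78 encoding steps:
Dictionary: {0: ''}
Step 1: w='' (idx 0), next='c' -> output (0, 'c'), add 'c' as idx 1
Step 2: w='c' (idx 1), next='a' -> output (1, 'a'), add 'ca' as idx 2
Step 3: w='' (idx 0), next='a' -> output (0, 'a'), add 'a' as idx 3
Step 4: w='ca' (idx 2), next='c' -> output (2, 'c'), add 'cac' as idx 4
Step 5: w='a' (idx 3), next='c' -> output (3, 'c'), add 'ac' as idx 5
Step 6: w='c' (idx 1), next='c' -> output (1, 'c'), add 'cc' as idx 6


Encoded: [(0, 'c'), (1, 'a'), (0, 'a'), (2, 'c'), (3, 'c'), (1, 'c')]


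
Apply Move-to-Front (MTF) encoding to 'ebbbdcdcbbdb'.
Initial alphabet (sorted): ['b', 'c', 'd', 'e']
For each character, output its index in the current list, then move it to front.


MTF encoding:
'e': index 3 in ['b', 'c', 'd', 'e'] -> ['e', 'b', 'c', 'd']
'b': index 1 in ['e', 'b', 'c', 'd'] -> ['b', 'e', 'c', 'd']
'b': index 0 in ['b', 'e', 'c', 'd'] -> ['b', 'e', 'c', 'd']
'b': index 0 in ['b', 'e', 'c', 'd'] -> ['b', 'e', 'c', 'd']
'd': index 3 in ['b', 'e', 'c', 'd'] -> ['d', 'b', 'e', 'c']
'c': index 3 in ['d', 'b', 'e', 'c'] -> ['c', 'd', 'b', 'e']
'd': index 1 in ['c', 'd', 'b', 'e'] -> ['d', 'c', 'b', 'e']
'c': index 1 in ['d', 'c', 'b', 'e'] -> ['c', 'd', 'b', 'e']
'b': index 2 in ['c', 'd', 'b', 'e'] -> ['b', 'c', 'd', 'e']
'b': index 0 in ['b', 'c', 'd', 'e'] -> ['b', 'c', 'd', 'e']
'd': index 2 in ['b', 'c', 'd', 'e'] -> ['d', 'b', 'c', 'e']
'b': index 1 in ['d', 'b', 'c', 'e'] -> ['b', 'd', 'c', 'e']


Output: [3, 1, 0, 0, 3, 3, 1, 1, 2, 0, 2, 1]


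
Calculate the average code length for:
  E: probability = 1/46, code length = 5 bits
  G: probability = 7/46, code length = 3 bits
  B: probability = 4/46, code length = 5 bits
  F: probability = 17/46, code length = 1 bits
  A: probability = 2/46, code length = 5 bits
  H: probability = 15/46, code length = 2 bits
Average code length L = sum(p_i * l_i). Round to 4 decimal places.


Weighted contributions p_i * l_i:
  E: (1/46) * 5 = 5/46
  G: (7/46) * 3 = 21/46
  B: (4/46) * 5 = 20/46
  F: (17/46) * 1 = 17/46
  A: (2/46) * 5 = 10/46
  H: (15/46) * 2 = 30/46
Sum = (5 + 21 + 20 + 17 + 10 + 30)/46 = 103/46

L = 103/46 = 2.2391 bits/symbol


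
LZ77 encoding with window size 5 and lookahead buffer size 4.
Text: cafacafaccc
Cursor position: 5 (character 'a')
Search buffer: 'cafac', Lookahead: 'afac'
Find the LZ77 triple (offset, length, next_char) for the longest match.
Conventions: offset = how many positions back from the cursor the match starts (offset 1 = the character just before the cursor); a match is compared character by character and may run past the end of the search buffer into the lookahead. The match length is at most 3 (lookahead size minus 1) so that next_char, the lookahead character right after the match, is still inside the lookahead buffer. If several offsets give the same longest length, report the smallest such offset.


Try each offset into the search buffer:
  offset=1 (pos 4, char 'c'): match length 0
  offset=2 (pos 3, char 'a'): match length 1
  offset=3 (pos 2, char 'f'): match length 0
  offset=4 (pos 1, char 'a'): match length 3
  offset=5 (pos 0, char 'c'): match length 0
Longest match has length 3 at offset 4.
next_char = character at position 5 + 3 = 8 -> 'c'

Best match: offset=4, length=3 (matching 'afa' starting at position 1)
LZ77 triple: (4, 3, 'c')


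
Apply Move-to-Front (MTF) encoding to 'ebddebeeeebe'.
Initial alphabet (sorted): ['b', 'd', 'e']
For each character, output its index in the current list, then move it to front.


MTF encoding:
'e': index 2 in ['b', 'd', 'e'] -> ['e', 'b', 'd']
'b': index 1 in ['e', 'b', 'd'] -> ['b', 'e', 'd']
'd': index 2 in ['b', 'e', 'd'] -> ['d', 'b', 'e']
'd': index 0 in ['d', 'b', 'e'] -> ['d', 'b', 'e']
'e': index 2 in ['d', 'b', 'e'] -> ['e', 'd', 'b']
'b': index 2 in ['e', 'd', 'b'] -> ['b', 'e', 'd']
'e': index 1 in ['b', 'e', 'd'] -> ['e', 'b', 'd']
'e': index 0 in ['e', 'b', 'd'] -> ['e', 'b', 'd']
'e': index 0 in ['e', 'b', 'd'] -> ['e', 'b', 'd']
'e': index 0 in ['e', 'b', 'd'] -> ['e', 'b', 'd']
'b': index 1 in ['e', 'b', 'd'] -> ['b', 'e', 'd']
'e': index 1 in ['b', 'e', 'd'] -> ['e', 'b', 'd']


Output: [2, 1, 2, 0, 2, 2, 1, 0, 0, 0, 1, 1]


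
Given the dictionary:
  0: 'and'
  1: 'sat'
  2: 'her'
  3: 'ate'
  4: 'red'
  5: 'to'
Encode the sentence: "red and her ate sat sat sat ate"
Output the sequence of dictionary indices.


Look up each word in the dictionary:
  'red' -> 4
  'and' -> 0
  'her' -> 2
  'ate' -> 3
  'sat' -> 1
  'sat' -> 1
  'sat' -> 1
  'ate' -> 3

Encoded: [4, 0, 2, 3, 1, 1, 1, 3]


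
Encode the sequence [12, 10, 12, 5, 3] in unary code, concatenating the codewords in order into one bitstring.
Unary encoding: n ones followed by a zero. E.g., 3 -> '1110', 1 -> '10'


Encode each number as n ones followed by a terminating 0:
  12 -> 1111111111110 (13 bits)
  10 -> 11111111110 (11 bits)
  12 -> 1111111111110 (13 bits)
  5 -> 111110 (6 bits)
  3 -> 1110 (4 bits)
Total length = 13 + 11 + 13 + 6 + 4 = 47 bits.

Unary([12, 10, 12, 5, 3]) = 11111111111101111111111011111111111101111101110 (47 bits)


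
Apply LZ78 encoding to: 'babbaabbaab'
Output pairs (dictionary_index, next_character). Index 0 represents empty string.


LZ78 encoding steps:
Dictionary: {0: ''}
Step 1: w='' (idx 0), next='b' -> output (0, 'b'), add 'b' as idx 1
Step 2: w='' (idx 0), next='a' -> output (0, 'a'), add 'a' as idx 2
Step 3: w='b' (idx 1), next='b' -> output (1, 'b'), add 'bb' as idx 3
Step 4: w='a' (idx 2), next='a' -> output (2, 'a'), add 'aa' as idx 4
Step 5: w='bb' (idx 3), next='a' -> output (3, 'a'), add 'bba' as idx 5
Step 6: w='a' (idx 2), next='b' -> output (2, 'b'), add 'ab' as idx 6


Encoded: [(0, 'b'), (0, 'a'), (1, 'b'), (2, 'a'), (3, 'a'), (2, 'b')]


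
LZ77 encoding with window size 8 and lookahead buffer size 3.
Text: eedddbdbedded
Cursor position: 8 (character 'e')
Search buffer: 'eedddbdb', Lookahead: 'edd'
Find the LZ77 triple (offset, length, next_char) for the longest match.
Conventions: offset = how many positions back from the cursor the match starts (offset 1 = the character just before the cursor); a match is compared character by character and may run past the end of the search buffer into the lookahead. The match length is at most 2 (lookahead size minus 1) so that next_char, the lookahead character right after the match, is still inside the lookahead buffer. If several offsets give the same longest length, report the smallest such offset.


Try each offset into the search buffer:
  offset=1 (pos 7, char 'b'): match length 0
  offset=2 (pos 6, char 'd'): match length 0
  offset=3 (pos 5, char 'b'): match length 0
  offset=4 (pos 4, char 'd'): match length 0
  offset=5 (pos 3, char 'd'): match length 0
  offset=6 (pos 2, char 'd'): match length 0
  offset=7 (pos 1, char 'e'): match length 2
  offset=8 (pos 0, char 'e'): match length 1
Longest match has length 2 at offset 7.
next_char = character at position 8 + 2 = 10 -> 'd'

Best match: offset=7, length=2 (matching 'ed' starting at position 1)
LZ77 triple: (7, 2, 'd')


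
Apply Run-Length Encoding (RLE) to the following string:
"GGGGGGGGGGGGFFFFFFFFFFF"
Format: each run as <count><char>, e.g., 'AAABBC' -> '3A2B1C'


Scanning runs left to right:
  i=0: run of 'G' x 12 -> '12G'
  i=12: run of 'F' x 11 -> '11F'

RLE = 12G11F


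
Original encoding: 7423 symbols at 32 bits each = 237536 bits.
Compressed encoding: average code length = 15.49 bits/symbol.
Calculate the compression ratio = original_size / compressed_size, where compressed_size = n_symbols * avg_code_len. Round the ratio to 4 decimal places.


original_size = n_symbols * orig_bits = 7423 * 32 = 237536 bits
compressed_size = n_symbols * avg_code_len = 7423 * 15.49 = 114982.27 bits
ratio = original_size / compressed_size = 237536 / 114982.27 = 2.0658

Compression ratio = 2.0658


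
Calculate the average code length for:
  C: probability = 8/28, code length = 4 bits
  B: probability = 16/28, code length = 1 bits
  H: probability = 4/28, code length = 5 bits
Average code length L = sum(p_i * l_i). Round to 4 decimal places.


Weighted contributions p_i * l_i:
  C: (8/28) * 4 = 32/28
  B: (16/28) * 1 = 16/28
  H: (4/28) * 5 = 20/28
Sum = (32 + 16 + 20)/28 = 68/28

L = 68/28 = 2.4286 bits/symbol


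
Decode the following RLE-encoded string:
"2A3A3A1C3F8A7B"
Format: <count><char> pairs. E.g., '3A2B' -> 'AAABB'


Expanding each <count><char> pair:
  2A -> 'AA'
  3A -> 'AAA'
  3A -> 'AAA'
  1C -> 'C'
  3F -> 'FFF'
  8A -> 'AAAAAAAA'
  7B -> 'BBBBBBB'

Decoded = AAAAAAAACFFFAAAAAAAABBBBBBB


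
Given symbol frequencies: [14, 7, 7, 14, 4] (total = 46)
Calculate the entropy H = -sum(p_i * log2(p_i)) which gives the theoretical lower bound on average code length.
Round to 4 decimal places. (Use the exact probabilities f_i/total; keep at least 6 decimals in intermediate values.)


Per-symbol terms -p_i * log2(p_i) with p_i = f_i/46:
  p = 14/46 = 0.304348: log2(p) = -1.716207, -p*log2(p) = 0.522324
  p = 7/46 = 0.152174: log2(p) = -2.716207, -p*log2(p) = 0.413336
  p = 7/46 = 0.152174: log2(p) = -2.716207, -p*log2(p) = 0.413336
  p = 14/46 = 0.304348: log2(p) = -1.716207, -p*log2(p) = 0.522324
  p = 4/46 = 0.086957: log2(p) = -3.523562, -p*log2(p) = 0.306397
H = 0.522324 + 0.413336 + 0.413336 + 0.522324 + 0.306397 = 2.177717

H = 2.1777 bits/symbol


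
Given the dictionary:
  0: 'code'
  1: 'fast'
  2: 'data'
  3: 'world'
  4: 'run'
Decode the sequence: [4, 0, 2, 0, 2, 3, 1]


Look up each index in the dictionary:
  4 -> 'run'
  0 -> 'code'
  2 -> 'data'
  0 -> 'code'
  2 -> 'data'
  3 -> 'world'
  1 -> 'fast'

Decoded: "run code data code data world fast"


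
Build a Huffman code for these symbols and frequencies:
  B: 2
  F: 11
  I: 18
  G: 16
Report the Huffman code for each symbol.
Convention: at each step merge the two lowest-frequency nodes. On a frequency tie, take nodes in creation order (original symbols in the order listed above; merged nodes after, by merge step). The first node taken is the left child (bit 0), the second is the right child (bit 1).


Huffman tree construction:
Step 1: Merge B(2) + F(11) = 13
Step 2: Merge (B+F)(13) + G(16) = 29
Step 3: Merge I(18) + ((B+F)+G)(29) = 47
Read each symbol's code off the tree from the root (left child = 0, right child = 1).

Codes:
  B: 100 (length 3)
  F: 101 (length 3)
  I: 0 (length 1)
  G: 11 (length 2)
Average code length: 89/47 = 1.8936 bits/symbol


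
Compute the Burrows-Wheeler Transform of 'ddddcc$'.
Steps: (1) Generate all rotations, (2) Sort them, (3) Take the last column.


Rotations (sorted):
  0: $ddddcc -> last char: c
  1: c$ddddc -> last char: c
  2: cc$dddd -> last char: d
  3: dcc$ddd -> last char: d
  4: ddcc$dd -> last char: d
  5: dddcc$d -> last char: d
  6: ddddcc$ -> last char: $


BWT = ccdddd$


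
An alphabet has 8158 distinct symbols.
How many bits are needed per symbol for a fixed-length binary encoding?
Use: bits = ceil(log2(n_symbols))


log2(8158) = 12.994
Bracket: 2^12 = 4096 < 8158 <= 2^13 = 8192
So ceil(log2(8158)) = 13

bits = ceil(log2(8158)) = ceil(12.994) = 13 bits


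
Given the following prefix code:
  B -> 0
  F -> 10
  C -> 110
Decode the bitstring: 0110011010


Decoding step by step:
Bits 0 -> B
Bits 110 -> C
Bits 0 -> B
Bits 110 -> C
Bits 10 -> F


Decoded message: BCBCF


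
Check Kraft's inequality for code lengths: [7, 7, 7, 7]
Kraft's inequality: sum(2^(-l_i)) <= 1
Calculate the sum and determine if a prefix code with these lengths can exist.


Sum = 2^(-7) + 2^(-7) + 2^(-7) + 2^(-7)
    = 0.0078125 + 0.0078125 + 0.0078125 + 0.0078125
    = 4/128 = 0.03125
Since 0.03125 <= 1, Kraft's inequality IS satisfied.
A prefix code with these lengths CAN exist.

Kraft sum = 0.03125. Satisfied.


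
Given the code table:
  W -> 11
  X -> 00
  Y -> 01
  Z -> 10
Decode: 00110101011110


Decoding:
00 -> X
11 -> W
01 -> Y
01 -> Y
01 -> Y
11 -> W
10 -> Z


Result: XWYYYWZ


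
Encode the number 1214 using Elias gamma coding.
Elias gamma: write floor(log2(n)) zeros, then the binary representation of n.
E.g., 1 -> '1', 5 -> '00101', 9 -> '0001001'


num_bits = floor(log2(1214)) + 1 = 11
leading_zeros = num_bits - 1 = 10
binary(1214) = 10010111110

Elias gamma(1214) = '0000000000' + '10010111110' = 000000000010010111110 (21 bits)


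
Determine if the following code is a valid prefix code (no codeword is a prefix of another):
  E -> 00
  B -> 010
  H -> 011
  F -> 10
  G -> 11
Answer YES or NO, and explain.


Checking each pair (does one codeword prefix another?):
  E='00' vs B='010': no prefix
  E='00' vs H='011': no prefix
  E='00' vs F='10': no prefix
  E='00' vs G='11': no prefix
  B='010' vs E='00': no prefix
  B='010' vs H='011': no prefix
  B='010' vs F='10': no prefix
  B='010' vs G='11': no prefix
  H='011' vs E='00': no prefix
  H='011' vs B='010': no prefix
  H='011' vs F='10': no prefix
  H='011' vs G='11': no prefix
  F='10' vs E='00': no prefix
  F='10' vs B='010': no prefix
  F='10' vs H='011': no prefix
  F='10' vs G='11': no prefix
  G='11' vs E='00': no prefix
  G='11' vs B='010': no prefix
  G='11' vs H='011': no prefix
  G='11' vs F='10': no prefix
No violation found over all pairs.

YES -- this is a valid prefix code. No codeword is a prefix of any other codeword.


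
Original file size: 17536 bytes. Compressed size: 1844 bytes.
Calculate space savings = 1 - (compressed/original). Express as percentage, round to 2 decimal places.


ratio = compressed/original = 1844/17536 = 0.105155
savings = 1 - ratio = 1 - 0.105155 = 0.894845
as a percentage: 0.894845 * 100 = 89.48%

Space savings = 1 - 1844/17536 = 89.48%


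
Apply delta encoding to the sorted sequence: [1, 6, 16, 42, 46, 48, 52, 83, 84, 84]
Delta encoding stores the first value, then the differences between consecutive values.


First value: 1
Deltas:
  6 - 1 = 5
  16 - 6 = 10
  42 - 16 = 26
  46 - 42 = 4
  48 - 46 = 2
  52 - 48 = 4
  83 - 52 = 31
  84 - 83 = 1
  84 - 84 = 0


Delta encoded: [1, 5, 10, 26, 4, 2, 4, 31, 1, 0]


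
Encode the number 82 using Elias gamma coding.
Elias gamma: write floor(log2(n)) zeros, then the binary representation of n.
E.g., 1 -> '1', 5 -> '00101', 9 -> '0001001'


num_bits = floor(log2(82)) + 1 = 7
leading_zeros = num_bits - 1 = 6
binary(82) = 1010010

Elias gamma(82) = '000000' + '1010010' = 0000001010010 (13 bits)


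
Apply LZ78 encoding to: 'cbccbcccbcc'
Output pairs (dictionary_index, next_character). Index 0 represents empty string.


LZ78 encoding steps:
Dictionary: {0: ''}
Step 1: w='' (idx 0), next='c' -> output (0, 'c'), add 'c' as idx 1
Step 2: w='' (idx 0), next='b' -> output (0, 'b'), add 'b' as idx 2
Step 3: w='c' (idx 1), next='c' -> output (1, 'c'), add 'cc' as idx 3
Step 4: w='b' (idx 2), next='c' -> output (2, 'c'), add 'bc' as idx 4
Step 5: w='cc' (idx 3), next='b' -> output (3, 'b'), add 'ccb' as idx 5
Step 6: w='cc' (idx 3), end of input -> output (3, '')


Encoded: [(0, 'c'), (0, 'b'), (1, 'c'), (2, 'c'), (3, 'b'), (3, '')]


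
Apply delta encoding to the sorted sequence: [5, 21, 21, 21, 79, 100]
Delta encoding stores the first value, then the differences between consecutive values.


First value: 5
Deltas:
  21 - 5 = 16
  21 - 21 = 0
  21 - 21 = 0
  79 - 21 = 58
  100 - 79 = 21


Delta encoded: [5, 16, 0, 0, 58, 21]


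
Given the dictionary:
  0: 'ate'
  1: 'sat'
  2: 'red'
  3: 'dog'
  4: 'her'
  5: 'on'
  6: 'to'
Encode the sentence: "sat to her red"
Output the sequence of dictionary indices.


Look up each word in the dictionary:
  'sat' -> 1
  'to' -> 6
  'her' -> 4
  'red' -> 2

Encoded: [1, 6, 4, 2]


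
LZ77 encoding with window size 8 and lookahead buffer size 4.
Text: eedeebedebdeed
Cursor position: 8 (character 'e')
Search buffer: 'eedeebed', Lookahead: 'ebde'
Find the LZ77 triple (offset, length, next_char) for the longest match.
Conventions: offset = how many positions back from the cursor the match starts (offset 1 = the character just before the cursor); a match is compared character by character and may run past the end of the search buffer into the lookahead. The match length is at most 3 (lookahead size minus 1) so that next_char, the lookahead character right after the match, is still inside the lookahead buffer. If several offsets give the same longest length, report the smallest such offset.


Try each offset into the search buffer:
  offset=1 (pos 7, char 'd'): match length 0
  offset=2 (pos 6, char 'e'): match length 1
  offset=3 (pos 5, char 'b'): match length 0
  offset=4 (pos 4, char 'e'): match length 2
  offset=5 (pos 3, char 'e'): match length 1
  offset=6 (pos 2, char 'd'): match length 0
  offset=7 (pos 1, char 'e'): match length 1
  offset=8 (pos 0, char 'e'): match length 1
Longest match has length 2 at offset 4.
next_char = character at position 8 + 2 = 10 -> 'd'

Best match: offset=4, length=2 (matching 'eb' starting at position 4)
LZ77 triple: (4, 2, 'd')


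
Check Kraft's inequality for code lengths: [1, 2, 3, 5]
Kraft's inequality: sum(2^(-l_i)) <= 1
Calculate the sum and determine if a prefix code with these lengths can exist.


Sum = 2^(-1) + 2^(-2) + 2^(-3) + 2^(-5)
    = 0.5 + 0.25 + 0.125 + 0.03125
    = 29/32 = 0.90625
Since 0.90625 <= 1, Kraft's inequality IS satisfied.
A prefix code with these lengths CAN exist.

Kraft sum = 0.90625. Satisfied.


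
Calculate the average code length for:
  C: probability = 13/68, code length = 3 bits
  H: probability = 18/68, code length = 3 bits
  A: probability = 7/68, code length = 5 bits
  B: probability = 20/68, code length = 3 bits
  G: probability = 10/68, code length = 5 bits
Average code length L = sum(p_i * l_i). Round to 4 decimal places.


Weighted contributions p_i * l_i:
  C: (13/68) * 3 = 39/68
  H: (18/68) * 3 = 54/68
  A: (7/68) * 5 = 35/68
  B: (20/68) * 3 = 60/68
  G: (10/68) * 5 = 50/68
Sum = (39 + 54 + 35 + 60 + 50)/68 = 238/68

L = 238/68 = 3.5000 bits/symbol


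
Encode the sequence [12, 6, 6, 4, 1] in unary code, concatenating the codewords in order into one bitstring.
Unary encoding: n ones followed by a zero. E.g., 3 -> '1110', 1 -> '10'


Encode each number as n ones followed by a terminating 0:
  12 -> 1111111111110 (13 bits)
  6 -> 1111110 (7 bits)
  6 -> 1111110 (7 bits)
  4 -> 11110 (5 bits)
  1 -> 10 (2 bits)
Total length = 13 + 7 + 7 + 5 + 2 = 34 bits.

Unary([12, 6, 6, 4, 1]) = 1111111111110111111011111101111010 (34 bits)


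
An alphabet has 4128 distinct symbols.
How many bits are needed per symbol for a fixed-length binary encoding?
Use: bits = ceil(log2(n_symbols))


log2(4128) = 12.0112
Bracket: 2^12 = 4096 < 4128 <= 2^13 = 8192
So ceil(log2(4128)) = 13

bits = ceil(log2(4128)) = ceil(12.0112) = 13 bits


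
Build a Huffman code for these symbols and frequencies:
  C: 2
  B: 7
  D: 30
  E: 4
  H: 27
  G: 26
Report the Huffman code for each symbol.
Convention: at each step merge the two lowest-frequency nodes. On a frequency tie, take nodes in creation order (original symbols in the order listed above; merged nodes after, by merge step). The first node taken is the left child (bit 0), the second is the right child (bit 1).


Huffman tree construction:
Step 1: Merge C(2) + E(4) = 6
Step 2: Merge (C+E)(6) + B(7) = 13
Step 3: Merge ((C+E)+B)(13) + G(26) = 39
Step 4: Merge H(27) + D(30) = 57
Step 5: Merge (((C+E)+B)+G)(39) + (H+D)(57) = 96
Read each symbol's code off the tree from the root (left child = 0, right child = 1).

Codes:
  C: 0000 (length 4)
  B: 001 (length 3)
  D: 11 (length 2)
  E: 0001 (length 4)
  H: 10 (length 2)
  G: 01 (length 2)
Average code length: 211/96 = 2.1979 bits/symbol


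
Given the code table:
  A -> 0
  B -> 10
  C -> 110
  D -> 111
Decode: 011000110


Decoding:
0 -> A
110 -> C
0 -> A
0 -> A
110 -> C


Result: ACAAC


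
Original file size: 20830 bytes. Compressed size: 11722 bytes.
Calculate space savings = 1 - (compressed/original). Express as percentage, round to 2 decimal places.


ratio = compressed/original = 11722/20830 = 0.562746
savings = 1 - ratio = 1 - 0.562746 = 0.437254
as a percentage: 0.437254 * 100 = 43.73%

Space savings = 1 - 11722/20830 = 43.73%


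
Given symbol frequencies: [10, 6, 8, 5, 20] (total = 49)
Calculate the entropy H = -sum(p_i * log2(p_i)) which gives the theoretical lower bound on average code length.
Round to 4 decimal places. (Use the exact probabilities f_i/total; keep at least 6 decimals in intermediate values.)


Per-symbol terms -p_i * log2(p_i) with p_i = f_i/49:
  p = 10/49 = 0.204082: log2(p) = -2.292782, -p*log2(p) = 0.467915
  p = 6/49 = 0.122449: log2(p) = -3.029747, -p*log2(p) = 0.370989
  p = 8/49 = 0.163265: log2(p) = -2.614710, -p*log2(p) = 0.426891
  p = 5/49 = 0.102041: log2(p) = -3.292782, -p*log2(p) = 0.335998
  p = 20/49 = 0.408163: log2(p) = -1.292782, -p*log2(p) = 0.527666
H = 0.467915 + 0.370989 + 0.426891 + 0.335998 + 0.527666 = 2.129459

H = 2.1295 bits/symbol


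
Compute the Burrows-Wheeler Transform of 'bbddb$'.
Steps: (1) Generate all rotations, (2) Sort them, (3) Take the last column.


Rotations (sorted):
  0: $bbddb -> last char: b
  1: b$bbdd -> last char: d
  2: bbddb$ -> last char: $
  3: bddb$b -> last char: b
  4: db$bbd -> last char: d
  5: ddb$bb -> last char: b


BWT = bd$bdb


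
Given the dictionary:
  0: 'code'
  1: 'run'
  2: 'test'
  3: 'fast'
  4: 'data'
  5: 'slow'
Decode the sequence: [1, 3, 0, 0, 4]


Look up each index in the dictionary:
  1 -> 'run'
  3 -> 'fast'
  0 -> 'code'
  0 -> 'code'
  4 -> 'data'

Decoded: "run fast code code data"


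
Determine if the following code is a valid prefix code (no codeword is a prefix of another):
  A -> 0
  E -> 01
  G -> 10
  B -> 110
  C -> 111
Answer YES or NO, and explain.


Checking each pair (does one codeword prefix another?):
  A='0' vs E='01': prefix -- VIOLATION

NO -- this is NOT a valid prefix code. A (0) is a prefix of E (01).


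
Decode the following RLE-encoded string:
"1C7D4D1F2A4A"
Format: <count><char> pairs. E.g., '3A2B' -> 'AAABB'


Expanding each <count><char> pair:
  1C -> 'C'
  7D -> 'DDDDDDD'
  4D -> 'DDDD'
  1F -> 'F'
  2A -> 'AA'
  4A -> 'AAAA'

Decoded = CDDDDDDDDDDDFAAAAAA


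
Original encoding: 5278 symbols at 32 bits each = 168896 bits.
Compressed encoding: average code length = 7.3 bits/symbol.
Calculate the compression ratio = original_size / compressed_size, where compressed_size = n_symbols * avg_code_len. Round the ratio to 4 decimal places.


original_size = n_symbols * orig_bits = 5278 * 32 = 168896 bits
compressed_size = n_symbols * avg_code_len = 5278 * 7.3 = 38529.4 bits
ratio = original_size / compressed_size = 168896 / 38529.4 = 4.3836

Compression ratio = 4.3836


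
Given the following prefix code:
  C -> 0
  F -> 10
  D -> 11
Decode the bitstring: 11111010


Decoding step by step:
Bits 11 -> D
Bits 11 -> D
Bits 10 -> F
Bits 10 -> F


Decoded message: DDFF


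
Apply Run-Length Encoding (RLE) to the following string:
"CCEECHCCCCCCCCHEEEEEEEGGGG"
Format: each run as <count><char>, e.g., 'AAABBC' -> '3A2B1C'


Scanning runs left to right:
  i=0: run of 'C' x 2 -> '2C'
  i=2: run of 'E' x 2 -> '2E'
  i=4: run of 'C' x 1 -> '1C'
  i=5: run of 'H' x 1 -> '1H'
  i=6: run of 'C' x 8 -> '8C'
  i=14: run of 'H' x 1 -> '1H'
  i=15: run of 'E' x 7 -> '7E'
  i=22: run of 'G' x 4 -> '4G'

RLE = 2C2E1C1H8C1H7E4G


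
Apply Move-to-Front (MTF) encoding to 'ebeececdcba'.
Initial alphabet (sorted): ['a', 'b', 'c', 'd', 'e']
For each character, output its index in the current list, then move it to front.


MTF encoding:
'e': index 4 in ['a', 'b', 'c', 'd', 'e'] -> ['e', 'a', 'b', 'c', 'd']
'b': index 2 in ['e', 'a', 'b', 'c', 'd'] -> ['b', 'e', 'a', 'c', 'd']
'e': index 1 in ['b', 'e', 'a', 'c', 'd'] -> ['e', 'b', 'a', 'c', 'd']
'e': index 0 in ['e', 'b', 'a', 'c', 'd'] -> ['e', 'b', 'a', 'c', 'd']
'c': index 3 in ['e', 'b', 'a', 'c', 'd'] -> ['c', 'e', 'b', 'a', 'd']
'e': index 1 in ['c', 'e', 'b', 'a', 'd'] -> ['e', 'c', 'b', 'a', 'd']
'c': index 1 in ['e', 'c', 'b', 'a', 'd'] -> ['c', 'e', 'b', 'a', 'd']
'd': index 4 in ['c', 'e', 'b', 'a', 'd'] -> ['d', 'c', 'e', 'b', 'a']
'c': index 1 in ['d', 'c', 'e', 'b', 'a'] -> ['c', 'd', 'e', 'b', 'a']
'b': index 3 in ['c', 'd', 'e', 'b', 'a'] -> ['b', 'c', 'd', 'e', 'a']
'a': index 4 in ['b', 'c', 'd', 'e', 'a'] -> ['a', 'b', 'c', 'd', 'e']


Output: [4, 2, 1, 0, 3, 1, 1, 4, 1, 3, 4]


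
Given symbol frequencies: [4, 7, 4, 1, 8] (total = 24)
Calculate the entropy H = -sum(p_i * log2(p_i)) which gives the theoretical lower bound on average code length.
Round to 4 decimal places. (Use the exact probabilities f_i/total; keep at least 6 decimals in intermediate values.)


Per-symbol terms -p_i * log2(p_i) with p_i = f_i/24:
  p = 4/24 = 0.166667: log2(p) = -2.584963, -p*log2(p) = 0.430827
  p = 7/24 = 0.291667: log2(p) = -1.777608, -p*log2(p) = 0.518469
  p = 4/24 = 0.166667: log2(p) = -2.584963, -p*log2(p) = 0.430827
  p = 1/24 = 0.041667: log2(p) = -4.584963, -p*log2(p) = 0.191040
  p = 8/24 = 0.333333: log2(p) = -1.584963, -p*log2(p) = 0.528321
H = 0.430827 + 0.518469 + 0.430827 + 0.191040 + 0.528321 = 2.099484

H = 2.0995 bits/symbol


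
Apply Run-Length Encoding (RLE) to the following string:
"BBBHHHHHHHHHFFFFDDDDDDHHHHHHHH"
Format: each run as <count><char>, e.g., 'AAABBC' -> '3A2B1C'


Scanning runs left to right:
  i=0: run of 'B' x 3 -> '3B'
  i=3: run of 'H' x 9 -> '9H'
  i=12: run of 'F' x 4 -> '4F'
  i=16: run of 'D' x 6 -> '6D'
  i=22: run of 'H' x 8 -> '8H'

RLE = 3B9H4F6D8H


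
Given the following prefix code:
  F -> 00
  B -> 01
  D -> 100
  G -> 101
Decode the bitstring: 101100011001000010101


Decoding step by step:
Bits 101 -> G
Bits 100 -> D
Bits 01 -> B
Bits 100 -> D
Bits 100 -> D
Bits 00 -> F
Bits 101 -> G
Bits 01 -> B


Decoded message: GDBDDFGB


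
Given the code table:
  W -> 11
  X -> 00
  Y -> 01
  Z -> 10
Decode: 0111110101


Decoding:
01 -> Y
11 -> W
11 -> W
01 -> Y
01 -> Y


Result: YWWYY
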